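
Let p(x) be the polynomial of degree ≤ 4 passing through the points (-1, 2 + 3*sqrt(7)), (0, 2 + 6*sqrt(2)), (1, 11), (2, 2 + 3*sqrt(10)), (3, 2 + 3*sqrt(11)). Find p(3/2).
-15*sqrt(2)/16 - 15*sqrt(11)/128 + 9*sqrt(7)/128 + 45*sqrt(10)/32 + 533/64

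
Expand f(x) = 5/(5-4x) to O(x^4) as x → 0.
1 + 4*x/5 + 16*x**2/25 + 64*x**3/125 + O(x**4)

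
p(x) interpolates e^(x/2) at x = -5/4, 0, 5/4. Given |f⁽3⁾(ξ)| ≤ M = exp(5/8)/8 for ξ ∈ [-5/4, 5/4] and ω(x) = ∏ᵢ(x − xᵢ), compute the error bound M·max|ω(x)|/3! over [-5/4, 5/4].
125*sqrt(3)*exp(5/8)/13824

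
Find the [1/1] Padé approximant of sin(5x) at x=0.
5*x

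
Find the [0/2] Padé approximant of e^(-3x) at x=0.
1/(9*x**2/2 + 3*x + 1)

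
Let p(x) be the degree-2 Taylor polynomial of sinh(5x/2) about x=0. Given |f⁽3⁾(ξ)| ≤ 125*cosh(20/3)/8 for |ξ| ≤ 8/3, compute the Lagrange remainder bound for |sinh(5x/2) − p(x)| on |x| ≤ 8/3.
4000*cosh(20/3)/81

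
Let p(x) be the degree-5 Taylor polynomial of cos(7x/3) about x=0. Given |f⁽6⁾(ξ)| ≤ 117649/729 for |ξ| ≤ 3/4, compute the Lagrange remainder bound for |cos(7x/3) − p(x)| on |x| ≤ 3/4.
117649/2949120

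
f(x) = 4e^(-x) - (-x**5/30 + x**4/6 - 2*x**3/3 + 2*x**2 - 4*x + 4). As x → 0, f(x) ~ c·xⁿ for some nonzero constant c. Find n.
6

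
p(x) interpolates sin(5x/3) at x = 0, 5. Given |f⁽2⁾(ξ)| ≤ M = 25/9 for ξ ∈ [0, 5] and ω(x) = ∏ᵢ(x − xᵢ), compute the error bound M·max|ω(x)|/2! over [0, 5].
625/72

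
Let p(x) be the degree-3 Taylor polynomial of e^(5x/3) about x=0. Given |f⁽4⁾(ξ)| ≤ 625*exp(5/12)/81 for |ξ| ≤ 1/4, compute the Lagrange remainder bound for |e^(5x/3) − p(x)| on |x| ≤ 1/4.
625*exp(5/12)/497664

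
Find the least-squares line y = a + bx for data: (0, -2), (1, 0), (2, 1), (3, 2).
a = -17/10, b = 13/10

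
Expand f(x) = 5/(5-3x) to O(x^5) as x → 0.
1 + 3*x/5 + 9*x**2/25 + 27*x**3/125 + 81*x**4/625 + O(x**5)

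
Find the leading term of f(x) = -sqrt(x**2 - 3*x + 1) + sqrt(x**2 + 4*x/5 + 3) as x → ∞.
19/10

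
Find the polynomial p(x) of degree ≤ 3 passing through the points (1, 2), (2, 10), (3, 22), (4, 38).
2*x**2 + 2*x - 2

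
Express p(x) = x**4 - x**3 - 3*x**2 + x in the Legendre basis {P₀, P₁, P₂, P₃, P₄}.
(-4/5)P₀ + (2/5)P₁ + (-10/7)P₂ + (-2/5)P₃ + (8/35)P₄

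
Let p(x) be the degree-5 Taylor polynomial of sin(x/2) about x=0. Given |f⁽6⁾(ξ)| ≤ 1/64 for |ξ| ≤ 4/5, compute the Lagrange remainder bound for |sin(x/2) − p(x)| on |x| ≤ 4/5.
4/703125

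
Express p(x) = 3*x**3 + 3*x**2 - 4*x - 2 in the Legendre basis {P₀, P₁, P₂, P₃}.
-P₀ + (-11/5)P₁ + (2)P₂ + (6/5)P₃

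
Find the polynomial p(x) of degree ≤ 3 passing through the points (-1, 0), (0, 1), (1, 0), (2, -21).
-3*x**3 - x**2 + 3*x + 1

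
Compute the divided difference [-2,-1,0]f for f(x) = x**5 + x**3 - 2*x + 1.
-18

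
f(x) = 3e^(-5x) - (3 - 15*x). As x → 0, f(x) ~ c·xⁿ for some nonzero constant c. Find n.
2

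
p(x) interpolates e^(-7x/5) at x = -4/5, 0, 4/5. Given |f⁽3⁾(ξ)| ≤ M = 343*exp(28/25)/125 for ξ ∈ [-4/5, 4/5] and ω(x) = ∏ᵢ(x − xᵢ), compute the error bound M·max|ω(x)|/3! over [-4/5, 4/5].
21952*sqrt(3)*exp(28/25)/421875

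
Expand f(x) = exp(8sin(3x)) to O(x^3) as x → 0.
1 + 24*x + 288*x**2 + O(x**3)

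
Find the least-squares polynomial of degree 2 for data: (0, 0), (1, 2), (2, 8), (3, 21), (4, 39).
6/35 + (-101/70)x + (39/14)x²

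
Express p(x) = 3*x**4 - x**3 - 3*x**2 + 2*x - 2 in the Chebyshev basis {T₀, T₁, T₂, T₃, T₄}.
(-19/8)T₀ + (5/4)T₁ + (-1/4)T₃ + (3/8)T₄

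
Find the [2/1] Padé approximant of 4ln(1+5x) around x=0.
10*x*(5*x + 6)/(3*(10*x/3 + 1))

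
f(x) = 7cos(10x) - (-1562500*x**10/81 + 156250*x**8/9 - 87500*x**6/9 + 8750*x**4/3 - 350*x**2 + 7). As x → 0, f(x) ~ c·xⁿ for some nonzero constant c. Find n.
12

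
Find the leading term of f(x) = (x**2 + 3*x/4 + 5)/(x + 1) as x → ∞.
x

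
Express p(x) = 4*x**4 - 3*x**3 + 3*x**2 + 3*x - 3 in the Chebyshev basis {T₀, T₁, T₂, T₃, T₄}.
(3/4)T₁ + (7/2)T₂ + (-3/4)T₃ + (1/2)T₄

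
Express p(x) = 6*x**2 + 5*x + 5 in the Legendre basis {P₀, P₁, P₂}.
(7)P₀ + (5)P₁ + (4)P₂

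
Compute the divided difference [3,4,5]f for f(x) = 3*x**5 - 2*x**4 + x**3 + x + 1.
1798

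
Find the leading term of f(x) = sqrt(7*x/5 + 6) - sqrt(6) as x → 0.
7*sqrt(6)*x/60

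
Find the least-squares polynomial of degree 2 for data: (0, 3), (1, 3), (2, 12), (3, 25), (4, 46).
97/35 + (-82/35)x + (23/7)x²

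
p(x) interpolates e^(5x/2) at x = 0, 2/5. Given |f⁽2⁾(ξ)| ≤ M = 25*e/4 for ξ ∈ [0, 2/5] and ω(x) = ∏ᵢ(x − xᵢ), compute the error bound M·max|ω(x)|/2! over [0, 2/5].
e/8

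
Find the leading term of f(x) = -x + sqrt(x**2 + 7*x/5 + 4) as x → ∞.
7/10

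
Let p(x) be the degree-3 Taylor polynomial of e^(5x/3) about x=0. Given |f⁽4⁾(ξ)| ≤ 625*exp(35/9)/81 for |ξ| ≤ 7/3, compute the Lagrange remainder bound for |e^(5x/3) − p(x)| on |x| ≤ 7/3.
1500625*exp(35/9)/157464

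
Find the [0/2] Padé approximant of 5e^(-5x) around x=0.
5/(25*x**2/2 + 5*x + 1)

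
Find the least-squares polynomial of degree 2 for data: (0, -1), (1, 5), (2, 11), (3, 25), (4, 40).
-24/35 + (97/35)x + (13/7)x²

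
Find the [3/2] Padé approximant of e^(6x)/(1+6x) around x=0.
(576*x**3/55 + 513*x**2/55 + 252*x/55 + 1)/(-477*x**2/55 + 252*x/55 + 1)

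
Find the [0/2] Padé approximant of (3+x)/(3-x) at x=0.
1/(2*x**2/9 - 2*x/3 + 1)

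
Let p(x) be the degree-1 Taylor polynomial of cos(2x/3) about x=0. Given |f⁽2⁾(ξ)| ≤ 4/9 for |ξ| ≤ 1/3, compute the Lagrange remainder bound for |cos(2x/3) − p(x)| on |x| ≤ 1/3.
2/81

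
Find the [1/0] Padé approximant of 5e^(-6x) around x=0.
5 - 30*x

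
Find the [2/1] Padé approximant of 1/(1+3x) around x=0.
1/(3*x + 1)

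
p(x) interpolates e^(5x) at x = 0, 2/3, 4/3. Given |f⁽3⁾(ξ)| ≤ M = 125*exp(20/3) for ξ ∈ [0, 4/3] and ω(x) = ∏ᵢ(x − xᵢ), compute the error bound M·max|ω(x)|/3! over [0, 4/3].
1000*sqrt(3)*exp(20/3)/729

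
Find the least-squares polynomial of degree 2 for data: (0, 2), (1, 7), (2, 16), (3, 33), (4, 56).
16/7 + (29/35)x + (22/7)x²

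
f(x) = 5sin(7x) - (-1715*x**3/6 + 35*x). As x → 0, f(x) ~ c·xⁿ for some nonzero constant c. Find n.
5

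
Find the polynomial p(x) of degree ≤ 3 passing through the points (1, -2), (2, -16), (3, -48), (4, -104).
-x**3 - 3*x**2 + 2*x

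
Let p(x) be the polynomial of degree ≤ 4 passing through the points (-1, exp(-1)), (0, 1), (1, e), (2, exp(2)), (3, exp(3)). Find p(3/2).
(3 + 5*e*(-exp(3) - 4 + 18*e + 12*exp(2)))*exp(-1)/128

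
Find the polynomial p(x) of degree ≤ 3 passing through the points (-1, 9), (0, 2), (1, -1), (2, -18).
-3*x**3 + 2*x**2 - 2*x + 2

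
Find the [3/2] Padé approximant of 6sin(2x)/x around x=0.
(12 - 28*x**2/5)/(x**2/5 + 1)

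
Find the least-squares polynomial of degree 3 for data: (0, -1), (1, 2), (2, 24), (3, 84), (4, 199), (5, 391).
-68/63 + (101/378)x + (-41/252)x² + (341/108)x³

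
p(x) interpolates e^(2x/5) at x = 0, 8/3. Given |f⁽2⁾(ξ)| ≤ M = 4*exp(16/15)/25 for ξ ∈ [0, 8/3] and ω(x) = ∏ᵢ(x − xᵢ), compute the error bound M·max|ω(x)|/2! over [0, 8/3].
32*exp(16/15)/225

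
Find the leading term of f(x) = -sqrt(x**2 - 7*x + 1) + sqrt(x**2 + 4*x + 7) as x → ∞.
11/2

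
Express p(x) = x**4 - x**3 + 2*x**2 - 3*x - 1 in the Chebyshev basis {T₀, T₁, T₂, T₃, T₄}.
(3/8)T₀ + (-15/4)T₁ + (3/2)T₂ + (-1/4)T₃ + (1/8)T₄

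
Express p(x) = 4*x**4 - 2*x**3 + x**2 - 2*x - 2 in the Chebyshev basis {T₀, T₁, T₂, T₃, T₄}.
(-7/2)T₁ + (5/2)T₂ + (-1/2)T₃ + (1/2)T₄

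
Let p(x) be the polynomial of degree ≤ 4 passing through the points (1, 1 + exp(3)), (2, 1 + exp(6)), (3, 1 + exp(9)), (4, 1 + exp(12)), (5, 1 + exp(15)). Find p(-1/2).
-385*exp(12)/32 - 693*exp(6)/32 + 1 + 1155*exp(3)/128 + 1485*exp(9)/64 + 315*exp(15)/128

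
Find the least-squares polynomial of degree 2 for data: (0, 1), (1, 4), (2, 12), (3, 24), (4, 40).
31/35 + (43/35)x + (15/7)x²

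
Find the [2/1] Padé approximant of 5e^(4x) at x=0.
(40*x**2/3 + 40*x/3 + 5)/(1 - 4*x/3)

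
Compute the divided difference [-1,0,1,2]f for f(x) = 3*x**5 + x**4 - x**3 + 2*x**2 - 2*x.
16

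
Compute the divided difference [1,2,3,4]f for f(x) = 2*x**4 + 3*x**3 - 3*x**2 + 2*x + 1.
23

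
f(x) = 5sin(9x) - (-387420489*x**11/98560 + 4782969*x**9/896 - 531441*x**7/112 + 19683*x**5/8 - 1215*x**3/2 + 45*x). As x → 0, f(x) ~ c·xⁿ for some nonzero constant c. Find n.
13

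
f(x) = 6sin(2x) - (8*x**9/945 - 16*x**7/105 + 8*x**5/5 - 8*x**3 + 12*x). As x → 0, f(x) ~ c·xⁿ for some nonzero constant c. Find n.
11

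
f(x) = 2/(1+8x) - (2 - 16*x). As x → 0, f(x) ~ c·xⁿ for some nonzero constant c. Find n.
2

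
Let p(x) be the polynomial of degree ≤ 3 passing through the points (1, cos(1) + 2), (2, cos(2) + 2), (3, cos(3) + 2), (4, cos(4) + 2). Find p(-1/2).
135*cos(3)/16 - 35*cos(4)/16 + 2 + 105*cos(1)/16 - 189*cos(2)/16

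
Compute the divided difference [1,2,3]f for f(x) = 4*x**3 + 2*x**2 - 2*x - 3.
26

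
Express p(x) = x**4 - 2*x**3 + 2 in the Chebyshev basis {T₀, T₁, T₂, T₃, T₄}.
(19/8)T₀ + (-3/2)T₁ + (1/2)T₂ + (-1/2)T₃ + (1/8)T₄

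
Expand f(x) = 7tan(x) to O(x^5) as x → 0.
7*x + 7*x**3/3 + O(x**5)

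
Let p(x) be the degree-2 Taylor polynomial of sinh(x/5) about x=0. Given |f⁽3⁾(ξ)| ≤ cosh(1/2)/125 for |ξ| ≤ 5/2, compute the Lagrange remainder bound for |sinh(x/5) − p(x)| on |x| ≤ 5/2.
cosh(1/2)/48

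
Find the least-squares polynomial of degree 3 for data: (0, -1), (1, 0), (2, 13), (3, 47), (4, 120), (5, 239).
-127/126 + (-113/756)x + (-185/252)x² + (56/27)x³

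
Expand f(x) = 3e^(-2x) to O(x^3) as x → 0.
3 - 6*x + 6*x**2 + O(x**3)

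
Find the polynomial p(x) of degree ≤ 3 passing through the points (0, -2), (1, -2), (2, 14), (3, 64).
3*x**3 - x**2 - 2*x - 2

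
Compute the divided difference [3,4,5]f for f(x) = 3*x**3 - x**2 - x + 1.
35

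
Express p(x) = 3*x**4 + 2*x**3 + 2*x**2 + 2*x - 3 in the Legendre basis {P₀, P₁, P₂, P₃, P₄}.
(-26/15)P₀ + (16/5)P₁ + (64/21)P₂ + (4/5)P₃ + (24/35)P₄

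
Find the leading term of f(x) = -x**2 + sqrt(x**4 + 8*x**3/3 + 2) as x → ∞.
4*x/3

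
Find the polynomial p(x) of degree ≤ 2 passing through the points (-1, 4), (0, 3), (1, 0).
-x**2 - 2*x + 3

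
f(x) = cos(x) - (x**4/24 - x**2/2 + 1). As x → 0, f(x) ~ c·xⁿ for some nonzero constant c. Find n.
6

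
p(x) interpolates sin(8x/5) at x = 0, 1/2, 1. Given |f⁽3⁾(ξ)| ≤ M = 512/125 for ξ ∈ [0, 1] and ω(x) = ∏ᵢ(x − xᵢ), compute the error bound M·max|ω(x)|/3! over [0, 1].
64*sqrt(3)/3375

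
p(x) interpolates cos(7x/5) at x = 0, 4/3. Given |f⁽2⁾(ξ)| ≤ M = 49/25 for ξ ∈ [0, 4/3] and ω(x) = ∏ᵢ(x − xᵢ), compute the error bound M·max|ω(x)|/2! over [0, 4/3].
98/225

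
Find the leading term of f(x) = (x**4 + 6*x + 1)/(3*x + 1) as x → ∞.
x**3/3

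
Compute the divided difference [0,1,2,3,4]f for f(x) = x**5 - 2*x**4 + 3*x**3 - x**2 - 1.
8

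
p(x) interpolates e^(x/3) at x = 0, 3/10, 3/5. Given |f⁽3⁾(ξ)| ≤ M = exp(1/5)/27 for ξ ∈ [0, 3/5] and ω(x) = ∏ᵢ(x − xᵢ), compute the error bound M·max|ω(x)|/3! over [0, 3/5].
sqrt(3)*exp(1/5)/27000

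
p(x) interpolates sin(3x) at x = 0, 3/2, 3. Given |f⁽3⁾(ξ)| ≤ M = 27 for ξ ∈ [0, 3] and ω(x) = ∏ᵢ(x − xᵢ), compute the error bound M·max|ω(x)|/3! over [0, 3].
27*sqrt(3)/8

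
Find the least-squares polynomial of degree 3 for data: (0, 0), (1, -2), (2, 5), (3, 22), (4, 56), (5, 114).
-5/21 + (-158/63)x + (13/21)x² + (8/9)x³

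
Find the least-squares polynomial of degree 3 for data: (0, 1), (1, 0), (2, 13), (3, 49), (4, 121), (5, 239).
59/63 + (-1343/378)x + (257/252)x² + (199/108)x³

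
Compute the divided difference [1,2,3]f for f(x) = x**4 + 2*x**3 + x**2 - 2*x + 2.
38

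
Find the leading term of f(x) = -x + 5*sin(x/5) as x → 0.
-x**3/150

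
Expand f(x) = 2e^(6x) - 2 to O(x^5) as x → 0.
12*x + 36*x**2 + 72*x**3 + 108*x**4 + O(x**5)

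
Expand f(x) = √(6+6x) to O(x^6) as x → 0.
sqrt(6) + sqrt(6)*x/2 - sqrt(6)*x**2/8 + sqrt(6)*x**3/16 - 5*sqrt(6)*x**4/128 + 7*sqrt(6)*x**5/256 + O(x**6)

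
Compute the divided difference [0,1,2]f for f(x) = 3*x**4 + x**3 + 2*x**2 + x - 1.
26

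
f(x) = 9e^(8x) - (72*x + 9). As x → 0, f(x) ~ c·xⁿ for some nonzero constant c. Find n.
2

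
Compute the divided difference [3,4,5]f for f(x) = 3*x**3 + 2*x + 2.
36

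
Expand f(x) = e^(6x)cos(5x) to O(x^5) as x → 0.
1 + 6*x + 11*x**2/2 - 39*x**3 - 3479*x**4/24 + O(x**5)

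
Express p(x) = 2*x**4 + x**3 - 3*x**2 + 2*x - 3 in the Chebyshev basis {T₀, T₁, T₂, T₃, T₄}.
(-15/4)T₀ + (11/4)T₁ + (-1/2)T₂ + (1/4)T₃ + (1/4)T₄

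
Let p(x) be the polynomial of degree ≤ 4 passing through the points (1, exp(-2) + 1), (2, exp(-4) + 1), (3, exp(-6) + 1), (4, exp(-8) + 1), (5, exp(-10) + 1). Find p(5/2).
(-5*exp(8) - 20*exp(2) + 3 + 90*exp(4) + 60*exp(6) + 128*exp(10))*exp(-10)/128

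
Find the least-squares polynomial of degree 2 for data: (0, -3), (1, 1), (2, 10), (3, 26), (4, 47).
-103/35 + (11/14)x + (41/14)x²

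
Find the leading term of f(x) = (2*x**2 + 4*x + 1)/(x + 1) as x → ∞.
2*x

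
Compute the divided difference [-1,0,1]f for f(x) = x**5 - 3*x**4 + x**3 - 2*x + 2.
-3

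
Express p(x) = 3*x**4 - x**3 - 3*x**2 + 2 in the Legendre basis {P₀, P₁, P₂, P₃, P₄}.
(8/5)P₀ + (-3/5)P₁ + (-2/7)P₂ + (-2/5)P₃ + (24/35)P₄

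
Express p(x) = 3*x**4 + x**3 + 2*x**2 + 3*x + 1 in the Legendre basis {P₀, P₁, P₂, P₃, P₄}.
(34/15)P₀ + (18/5)P₁ + (64/21)P₂ + (2/5)P₃ + (24/35)P₄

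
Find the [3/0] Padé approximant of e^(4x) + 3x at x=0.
32*x**3/3 + 8*x**2 + 7*x + 1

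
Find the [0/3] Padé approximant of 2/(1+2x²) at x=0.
2/(2*x**2 + 1)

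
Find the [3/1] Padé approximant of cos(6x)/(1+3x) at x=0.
(18*x**3 - 12*x**2 - 2*x + 1)/(x + 1)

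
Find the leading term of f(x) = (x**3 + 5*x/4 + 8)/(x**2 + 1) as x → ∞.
x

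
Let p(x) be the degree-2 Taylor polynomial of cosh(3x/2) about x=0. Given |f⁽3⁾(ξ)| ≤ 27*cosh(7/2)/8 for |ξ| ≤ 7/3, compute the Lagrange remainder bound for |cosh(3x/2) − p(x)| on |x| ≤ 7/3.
343*cosh(7/2)/48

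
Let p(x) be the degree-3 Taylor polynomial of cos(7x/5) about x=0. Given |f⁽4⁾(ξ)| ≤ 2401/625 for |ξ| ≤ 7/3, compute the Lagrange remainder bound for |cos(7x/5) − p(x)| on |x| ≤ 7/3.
5764801/1215000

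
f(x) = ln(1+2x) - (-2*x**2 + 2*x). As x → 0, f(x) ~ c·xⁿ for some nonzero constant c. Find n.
3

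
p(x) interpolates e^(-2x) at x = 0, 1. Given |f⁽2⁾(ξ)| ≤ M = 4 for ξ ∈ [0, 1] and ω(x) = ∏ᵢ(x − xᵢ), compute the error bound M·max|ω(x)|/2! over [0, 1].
1/2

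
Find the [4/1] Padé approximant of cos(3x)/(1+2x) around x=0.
(27*x**4/8 - 9*x**2/2 + 1)/(2*x + 1)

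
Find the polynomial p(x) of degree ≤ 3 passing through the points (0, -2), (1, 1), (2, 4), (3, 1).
-x**3 + 3*x**2 + x - 2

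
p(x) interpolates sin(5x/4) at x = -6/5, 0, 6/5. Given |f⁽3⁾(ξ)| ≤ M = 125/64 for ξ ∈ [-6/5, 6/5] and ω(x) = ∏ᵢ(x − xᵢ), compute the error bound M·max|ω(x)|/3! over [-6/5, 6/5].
sqrt(3)/8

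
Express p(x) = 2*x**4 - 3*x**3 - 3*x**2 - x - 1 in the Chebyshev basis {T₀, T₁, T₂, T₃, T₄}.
(-7/4)T₀ + (-13/4)T₁ + (-1/2)T₂ + (-3/4)T₃ + (1/4)T₄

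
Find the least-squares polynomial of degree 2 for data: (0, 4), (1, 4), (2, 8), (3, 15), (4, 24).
19/5 + (-9/10)x + (3/2)x²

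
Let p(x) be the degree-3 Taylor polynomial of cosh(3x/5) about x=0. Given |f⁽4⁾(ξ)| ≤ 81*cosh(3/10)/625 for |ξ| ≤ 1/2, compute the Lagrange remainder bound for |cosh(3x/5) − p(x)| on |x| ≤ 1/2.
27*cosh(3/10)/80000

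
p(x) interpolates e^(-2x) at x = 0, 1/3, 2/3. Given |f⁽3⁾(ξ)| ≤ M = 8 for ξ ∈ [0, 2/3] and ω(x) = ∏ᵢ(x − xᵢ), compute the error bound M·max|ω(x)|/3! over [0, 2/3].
8*sqrt(3)/729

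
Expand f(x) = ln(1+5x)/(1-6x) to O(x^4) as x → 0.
5*x + 35*x**2/2 + 440*x**3/3 + O(x**4)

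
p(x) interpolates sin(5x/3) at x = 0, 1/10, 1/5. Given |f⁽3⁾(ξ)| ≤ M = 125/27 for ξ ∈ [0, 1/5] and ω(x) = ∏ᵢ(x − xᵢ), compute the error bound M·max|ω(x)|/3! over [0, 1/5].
sqrt(3)/5832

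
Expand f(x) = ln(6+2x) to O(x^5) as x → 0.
log(6) + x/3 - x**2/18 + x**3/81 - x**4/324 + O(x**5)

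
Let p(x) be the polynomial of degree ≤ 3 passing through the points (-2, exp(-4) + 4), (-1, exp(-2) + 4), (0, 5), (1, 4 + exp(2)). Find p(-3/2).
(5 + 15*exp(2) + (exp(2) + 59)*exp(4))*exp(-4)/16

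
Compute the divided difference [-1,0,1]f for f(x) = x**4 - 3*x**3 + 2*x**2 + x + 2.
3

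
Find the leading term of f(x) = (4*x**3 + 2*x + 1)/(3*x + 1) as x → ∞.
4*x**2/3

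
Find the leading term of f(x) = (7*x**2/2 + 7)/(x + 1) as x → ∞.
7*x/2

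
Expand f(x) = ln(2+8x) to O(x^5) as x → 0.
log(2) + 4*x - 8*x**2 + 64*x**3/3 - 64*x**4 + O(x**5)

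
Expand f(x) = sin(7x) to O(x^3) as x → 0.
7*x + O(x**3)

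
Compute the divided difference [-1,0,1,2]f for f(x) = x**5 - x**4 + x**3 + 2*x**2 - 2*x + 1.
4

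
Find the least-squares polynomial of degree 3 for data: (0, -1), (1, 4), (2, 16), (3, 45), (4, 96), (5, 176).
-109/126 + (1849/756)x + (101/126)x² + (125/108)x³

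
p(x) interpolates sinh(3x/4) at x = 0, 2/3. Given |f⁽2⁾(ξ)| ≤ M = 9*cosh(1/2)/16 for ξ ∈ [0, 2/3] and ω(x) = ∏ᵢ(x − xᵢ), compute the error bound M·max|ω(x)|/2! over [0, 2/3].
cosh(1/2)/32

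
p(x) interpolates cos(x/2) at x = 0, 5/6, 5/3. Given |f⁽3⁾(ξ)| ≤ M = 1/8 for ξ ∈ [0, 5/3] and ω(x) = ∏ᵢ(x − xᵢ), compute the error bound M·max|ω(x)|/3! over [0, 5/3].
125*sqrt(3)/46656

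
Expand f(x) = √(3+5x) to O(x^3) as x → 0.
sqrt(3) + 5*sqrt(3)*x/6 - 25*sqrt(3)*x**2/72 + O(x**3)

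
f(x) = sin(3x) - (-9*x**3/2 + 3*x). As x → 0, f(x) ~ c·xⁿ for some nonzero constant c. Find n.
5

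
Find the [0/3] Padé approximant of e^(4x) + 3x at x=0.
1/(-725*x**3/3 + 41*x**2 - 7*x + 1)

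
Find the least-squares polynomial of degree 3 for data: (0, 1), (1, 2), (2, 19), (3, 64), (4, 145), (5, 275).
1 + (-53/14)x + (83/28)x² + (7/4)x³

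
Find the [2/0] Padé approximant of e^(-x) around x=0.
x**2/2 - x + 1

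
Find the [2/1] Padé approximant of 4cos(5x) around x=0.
4 - 50*x**2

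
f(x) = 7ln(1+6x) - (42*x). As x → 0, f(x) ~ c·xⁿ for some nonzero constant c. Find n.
2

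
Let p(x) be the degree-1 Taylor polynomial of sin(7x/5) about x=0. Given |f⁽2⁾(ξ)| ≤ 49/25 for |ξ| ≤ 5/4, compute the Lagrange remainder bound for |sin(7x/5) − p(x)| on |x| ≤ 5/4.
49/32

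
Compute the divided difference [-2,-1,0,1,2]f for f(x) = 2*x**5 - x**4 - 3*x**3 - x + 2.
-1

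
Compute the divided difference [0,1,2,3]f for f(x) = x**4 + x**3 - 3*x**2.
7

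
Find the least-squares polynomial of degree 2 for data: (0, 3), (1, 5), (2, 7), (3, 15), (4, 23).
111/35 + (-1/7)x + (9/7)x²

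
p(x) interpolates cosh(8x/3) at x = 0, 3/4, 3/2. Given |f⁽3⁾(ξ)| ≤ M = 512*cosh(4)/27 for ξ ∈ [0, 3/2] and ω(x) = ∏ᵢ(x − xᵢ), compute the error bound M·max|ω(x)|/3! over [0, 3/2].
8*sqrt(3)*cosh(4)/27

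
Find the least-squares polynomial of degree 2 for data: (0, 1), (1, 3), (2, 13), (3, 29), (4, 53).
33/35 + (-9/7)x + (25/7)x²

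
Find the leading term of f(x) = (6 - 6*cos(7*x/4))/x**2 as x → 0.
147/16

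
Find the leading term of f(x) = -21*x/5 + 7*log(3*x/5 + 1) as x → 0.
-63*x**2/50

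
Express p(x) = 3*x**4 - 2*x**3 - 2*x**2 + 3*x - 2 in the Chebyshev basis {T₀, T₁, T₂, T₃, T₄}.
(-15/8)T₀ + (3/2)T₁ + (1/2)T₂ + (-1/2)T₃ + (3/8)T₄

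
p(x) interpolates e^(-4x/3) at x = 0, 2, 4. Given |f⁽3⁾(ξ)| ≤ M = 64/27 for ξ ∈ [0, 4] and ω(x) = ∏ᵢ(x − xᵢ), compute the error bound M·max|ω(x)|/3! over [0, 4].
512*sqrt(3)/729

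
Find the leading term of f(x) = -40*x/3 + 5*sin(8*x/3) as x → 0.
-1280*x**3/81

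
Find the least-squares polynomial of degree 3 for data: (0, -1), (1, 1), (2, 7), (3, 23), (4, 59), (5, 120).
-1 + (39/14)x + (-55/28)x² + (5/4)x³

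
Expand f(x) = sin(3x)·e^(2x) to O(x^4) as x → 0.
3*x + 6*x**2 + 3*x**3/2 + O(x**4)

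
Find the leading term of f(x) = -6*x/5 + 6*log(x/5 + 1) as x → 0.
-3*x**2/25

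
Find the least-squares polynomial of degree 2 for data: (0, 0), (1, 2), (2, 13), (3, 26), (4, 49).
-4/35 + (-13/35)x + (22/7)x²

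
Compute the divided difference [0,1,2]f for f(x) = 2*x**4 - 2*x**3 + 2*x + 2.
8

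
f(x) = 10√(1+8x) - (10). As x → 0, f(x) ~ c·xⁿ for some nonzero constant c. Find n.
1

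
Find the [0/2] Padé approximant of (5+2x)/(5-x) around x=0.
1/(6*x**2/25 - 3*x/5 + 1)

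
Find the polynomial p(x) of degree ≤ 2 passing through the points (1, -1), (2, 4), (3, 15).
3*x**2 - 4*x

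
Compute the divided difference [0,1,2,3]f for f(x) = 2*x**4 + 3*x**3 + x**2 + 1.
15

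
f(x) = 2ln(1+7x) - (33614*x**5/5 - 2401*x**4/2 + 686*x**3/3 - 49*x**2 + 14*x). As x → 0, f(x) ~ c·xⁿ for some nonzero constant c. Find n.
6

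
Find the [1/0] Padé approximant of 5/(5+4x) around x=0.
1 - 4*x/5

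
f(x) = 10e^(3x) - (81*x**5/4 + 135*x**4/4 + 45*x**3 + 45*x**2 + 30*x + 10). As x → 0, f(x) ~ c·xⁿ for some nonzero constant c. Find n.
6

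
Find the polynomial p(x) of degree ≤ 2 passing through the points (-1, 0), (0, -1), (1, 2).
2*x**2 + x - 1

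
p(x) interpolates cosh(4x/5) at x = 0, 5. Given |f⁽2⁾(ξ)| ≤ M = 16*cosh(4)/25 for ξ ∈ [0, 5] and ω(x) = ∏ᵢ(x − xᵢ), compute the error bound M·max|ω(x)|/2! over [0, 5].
2*cosh(4)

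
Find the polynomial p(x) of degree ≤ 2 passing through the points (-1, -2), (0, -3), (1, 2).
3*x**2 + 2*x - 3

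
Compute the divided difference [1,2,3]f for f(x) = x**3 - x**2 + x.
5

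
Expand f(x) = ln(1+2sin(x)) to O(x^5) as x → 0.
2*x - 2*x**2 + 7*x**3/3 - 10*x**4/3 + O(x**5)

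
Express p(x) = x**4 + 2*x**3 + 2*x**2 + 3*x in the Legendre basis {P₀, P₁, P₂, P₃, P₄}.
(13/15)P₀ + (21/5)P₁ + (40/21)P₂ + (4/5)P₃ + (8/35)P₄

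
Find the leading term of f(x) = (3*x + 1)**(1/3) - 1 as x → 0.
x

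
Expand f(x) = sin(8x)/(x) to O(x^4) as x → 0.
8 - 256*x**2/3 + O(x**4)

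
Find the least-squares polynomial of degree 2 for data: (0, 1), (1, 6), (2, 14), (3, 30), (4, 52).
7/5 + (3/5)x + (3)x²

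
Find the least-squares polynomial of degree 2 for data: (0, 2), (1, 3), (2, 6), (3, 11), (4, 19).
73/35 + (-13/35)x + (8/7)x²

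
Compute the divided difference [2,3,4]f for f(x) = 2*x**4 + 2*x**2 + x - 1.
112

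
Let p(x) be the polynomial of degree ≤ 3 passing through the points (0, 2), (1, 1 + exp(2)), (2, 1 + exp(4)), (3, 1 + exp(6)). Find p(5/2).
-5*exp(2)/16 + 17/16 + 15*exp(4)/16 + 5*exp(6)/16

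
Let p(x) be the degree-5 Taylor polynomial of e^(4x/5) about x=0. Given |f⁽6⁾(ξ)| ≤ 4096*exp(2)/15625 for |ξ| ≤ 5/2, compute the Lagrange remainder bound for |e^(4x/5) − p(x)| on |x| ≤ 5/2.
4*exp(2)/45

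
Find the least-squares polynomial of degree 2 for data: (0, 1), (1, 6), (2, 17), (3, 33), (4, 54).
31/35 + (191/70)x + (37/14)x²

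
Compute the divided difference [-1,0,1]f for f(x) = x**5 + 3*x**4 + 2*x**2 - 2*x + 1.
5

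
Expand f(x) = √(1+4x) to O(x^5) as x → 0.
1 + 2*x - 2*x**2 + 4*x**3 - 10*x**4 + O(x**5)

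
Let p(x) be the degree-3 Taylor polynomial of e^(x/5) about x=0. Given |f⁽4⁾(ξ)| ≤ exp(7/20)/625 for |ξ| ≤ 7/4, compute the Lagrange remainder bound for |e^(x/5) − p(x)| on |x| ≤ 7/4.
2401*exp(7/20)/3840000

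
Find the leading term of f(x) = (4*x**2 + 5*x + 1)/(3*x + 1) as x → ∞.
4*x/3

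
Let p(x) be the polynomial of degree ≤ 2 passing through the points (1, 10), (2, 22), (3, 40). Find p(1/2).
25/4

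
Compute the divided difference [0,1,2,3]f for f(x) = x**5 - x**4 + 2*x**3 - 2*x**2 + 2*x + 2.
21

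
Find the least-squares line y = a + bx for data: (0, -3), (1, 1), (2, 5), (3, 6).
a = -12/5, b = 31/10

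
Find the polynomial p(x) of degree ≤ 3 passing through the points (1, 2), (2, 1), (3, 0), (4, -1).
3 - x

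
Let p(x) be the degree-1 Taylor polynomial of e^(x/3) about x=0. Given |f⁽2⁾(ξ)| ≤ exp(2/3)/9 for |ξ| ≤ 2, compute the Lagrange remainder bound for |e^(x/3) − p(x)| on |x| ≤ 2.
2*exp(2/3)/9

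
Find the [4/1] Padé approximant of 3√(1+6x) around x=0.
(729*x**4/40 - 81*x**3/5 + 243*x**2/10 + 108*x/5 + 3)/(21*x/5 + 1)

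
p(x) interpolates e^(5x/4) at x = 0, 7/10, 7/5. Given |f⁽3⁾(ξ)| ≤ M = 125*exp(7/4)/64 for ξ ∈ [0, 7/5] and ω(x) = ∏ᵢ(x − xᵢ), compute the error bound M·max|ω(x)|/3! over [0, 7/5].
343*sqrt(3)*exp(7/4)/13824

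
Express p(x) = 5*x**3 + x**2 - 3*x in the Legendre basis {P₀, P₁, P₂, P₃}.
(1/3)P₀ + (2/3)P₂ + (2)P₃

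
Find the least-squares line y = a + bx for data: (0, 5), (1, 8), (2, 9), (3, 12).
a = 26/5, b = 11/5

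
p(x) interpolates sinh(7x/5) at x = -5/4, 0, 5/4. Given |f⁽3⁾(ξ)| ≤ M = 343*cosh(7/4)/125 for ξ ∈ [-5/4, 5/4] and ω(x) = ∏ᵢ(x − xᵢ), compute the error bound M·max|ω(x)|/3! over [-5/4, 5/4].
343*sqrt(3)*cosh(7/4)/1728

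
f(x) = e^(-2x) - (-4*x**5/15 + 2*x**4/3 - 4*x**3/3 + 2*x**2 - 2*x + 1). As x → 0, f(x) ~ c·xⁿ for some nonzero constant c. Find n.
6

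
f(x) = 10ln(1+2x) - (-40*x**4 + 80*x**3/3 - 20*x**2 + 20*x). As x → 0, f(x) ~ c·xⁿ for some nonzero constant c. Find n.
5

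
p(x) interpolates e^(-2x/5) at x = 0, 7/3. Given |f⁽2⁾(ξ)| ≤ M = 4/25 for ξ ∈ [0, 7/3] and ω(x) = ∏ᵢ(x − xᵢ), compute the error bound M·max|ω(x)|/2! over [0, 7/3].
49/450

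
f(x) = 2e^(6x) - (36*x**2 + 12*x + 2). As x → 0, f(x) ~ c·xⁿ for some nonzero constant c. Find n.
3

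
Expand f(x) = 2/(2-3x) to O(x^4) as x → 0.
1 + 3*x/2 + 9*x**2/4 + 27*x**3/8 + O(x**4)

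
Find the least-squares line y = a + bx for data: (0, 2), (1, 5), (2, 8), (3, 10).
a = 11/5, b = 27/10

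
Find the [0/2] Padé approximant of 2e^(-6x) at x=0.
2/(18*x**2 + 6*x + 1)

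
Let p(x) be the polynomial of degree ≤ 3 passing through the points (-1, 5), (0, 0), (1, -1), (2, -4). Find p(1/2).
-5/8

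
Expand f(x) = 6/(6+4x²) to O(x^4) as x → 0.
1 - 2*x**2/3 + O(x**4)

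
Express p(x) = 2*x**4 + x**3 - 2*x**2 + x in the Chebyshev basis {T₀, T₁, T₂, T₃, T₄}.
(-1/4)T₀ + (7/4)T₁ + (1/4)T₃ + (1/4)T₄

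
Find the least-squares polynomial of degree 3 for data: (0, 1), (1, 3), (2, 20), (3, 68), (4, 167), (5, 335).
19/21 + (29/18)x + (-47/21)x² + (55/18)x³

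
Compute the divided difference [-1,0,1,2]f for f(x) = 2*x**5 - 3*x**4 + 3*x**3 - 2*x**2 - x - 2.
7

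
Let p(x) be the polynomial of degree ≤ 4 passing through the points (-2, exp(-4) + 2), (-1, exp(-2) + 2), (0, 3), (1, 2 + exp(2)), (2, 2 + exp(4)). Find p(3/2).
(-5 + 28*exp(2) + (186 + 140*exp(2) + 35*exp(4))*exp(4))*exp(-4)/128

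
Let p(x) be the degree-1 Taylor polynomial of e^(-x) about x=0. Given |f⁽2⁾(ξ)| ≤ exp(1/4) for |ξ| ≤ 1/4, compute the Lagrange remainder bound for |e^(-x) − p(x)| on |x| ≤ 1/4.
exp(1/4)/32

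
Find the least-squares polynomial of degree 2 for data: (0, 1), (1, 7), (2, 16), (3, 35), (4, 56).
39/35 + (83/35)x + (20/7)x²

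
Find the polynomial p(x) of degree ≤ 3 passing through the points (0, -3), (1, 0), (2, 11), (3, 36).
x**3 + x**2 + x - 3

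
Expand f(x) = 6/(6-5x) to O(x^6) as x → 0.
1 + 5*x/6 + 25*x**2/36 + 125*x**3/216 + 625*x**4/1296 + 3125*x**5/7776 + O(x**6)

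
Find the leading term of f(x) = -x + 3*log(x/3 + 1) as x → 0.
-x**2/6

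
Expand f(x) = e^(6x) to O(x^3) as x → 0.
1 + 6*x + 18*x**2 + O(x**3)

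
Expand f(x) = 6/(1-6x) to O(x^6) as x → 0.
6 + 36*x + 216*x**2 + 1296*x**3 + 7776*x**4 + 46656*x**5 + O(x**6)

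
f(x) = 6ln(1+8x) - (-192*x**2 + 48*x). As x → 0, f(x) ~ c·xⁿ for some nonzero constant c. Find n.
3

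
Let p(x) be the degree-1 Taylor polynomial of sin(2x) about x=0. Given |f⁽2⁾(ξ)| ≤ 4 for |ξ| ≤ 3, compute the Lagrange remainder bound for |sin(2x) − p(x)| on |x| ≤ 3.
18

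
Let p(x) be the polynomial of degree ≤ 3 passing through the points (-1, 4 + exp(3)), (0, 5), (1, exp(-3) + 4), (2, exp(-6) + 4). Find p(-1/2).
(-5*exp(3) + 1 + (79 + 5*exp(3))*exp(6))*exp(-6)/16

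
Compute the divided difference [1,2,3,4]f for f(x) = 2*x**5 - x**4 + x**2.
120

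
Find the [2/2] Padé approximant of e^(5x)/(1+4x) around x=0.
(2425*x**2/492 + 265*x/82 + 1)/(-2855*x**2/492 + 183*x/82 + 1)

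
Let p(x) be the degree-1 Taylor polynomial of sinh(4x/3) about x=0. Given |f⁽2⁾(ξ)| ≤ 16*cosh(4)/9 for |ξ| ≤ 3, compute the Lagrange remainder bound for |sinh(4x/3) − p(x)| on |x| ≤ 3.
8*cosh(4)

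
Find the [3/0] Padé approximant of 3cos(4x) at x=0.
3 - 24*x**2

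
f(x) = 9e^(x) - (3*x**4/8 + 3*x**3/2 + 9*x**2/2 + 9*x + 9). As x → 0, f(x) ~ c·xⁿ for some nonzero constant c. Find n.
5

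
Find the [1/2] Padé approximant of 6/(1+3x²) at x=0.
6/(3*x**2 + 1)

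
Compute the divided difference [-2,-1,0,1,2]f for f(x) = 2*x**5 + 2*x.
0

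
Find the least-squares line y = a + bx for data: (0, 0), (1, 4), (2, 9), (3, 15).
a = -1/2, b = 5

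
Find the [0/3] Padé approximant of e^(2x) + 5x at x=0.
1/(-949*x**3/3 + 47*x**2 - 7*x + 1)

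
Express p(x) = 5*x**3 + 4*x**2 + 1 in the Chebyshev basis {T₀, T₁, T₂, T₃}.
(3)T₀ + (15/4)T₁ + (2)T₂ + (5/4)T₃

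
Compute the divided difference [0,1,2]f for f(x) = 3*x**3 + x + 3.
9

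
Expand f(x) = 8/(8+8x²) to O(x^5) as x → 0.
1 - x**2 + x**4 + O(x**5)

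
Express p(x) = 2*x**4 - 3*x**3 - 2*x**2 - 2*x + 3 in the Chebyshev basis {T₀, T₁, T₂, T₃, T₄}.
(11/4)T₀ + (-17/4)T₁ + (-3/4)T₃ + (1/4)T₄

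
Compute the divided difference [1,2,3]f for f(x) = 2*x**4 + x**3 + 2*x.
56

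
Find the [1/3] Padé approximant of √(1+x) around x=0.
(7*x/8 + 1)/(x**3/64 - x**2/16 + 3*x/8 + 1)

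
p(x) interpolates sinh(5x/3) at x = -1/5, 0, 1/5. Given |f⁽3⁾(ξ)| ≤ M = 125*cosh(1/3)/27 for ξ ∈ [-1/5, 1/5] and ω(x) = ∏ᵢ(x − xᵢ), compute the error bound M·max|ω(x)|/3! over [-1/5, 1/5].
sqrt(3)*cosh(1/3)/729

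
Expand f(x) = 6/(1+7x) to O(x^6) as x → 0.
6 - 42*x + 294*x**2 - 2058*x**3 + 14406*x**4 - 100842*x**5 + O(x**6)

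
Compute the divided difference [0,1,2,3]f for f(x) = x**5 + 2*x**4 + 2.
37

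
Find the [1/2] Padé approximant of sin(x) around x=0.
x/(x**2/6 + 1)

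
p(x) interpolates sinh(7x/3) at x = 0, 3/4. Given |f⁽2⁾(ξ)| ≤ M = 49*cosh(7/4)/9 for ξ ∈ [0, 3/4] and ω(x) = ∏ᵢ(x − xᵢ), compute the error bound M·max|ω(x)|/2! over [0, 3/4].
49*cosh(7/4)/128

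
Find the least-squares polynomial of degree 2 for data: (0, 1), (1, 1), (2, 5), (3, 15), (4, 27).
31/35 + (-69/35)x + (15/7)x²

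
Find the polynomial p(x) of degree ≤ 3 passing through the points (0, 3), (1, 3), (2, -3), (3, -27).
-2*x**3 + 3*x**2 - x + 3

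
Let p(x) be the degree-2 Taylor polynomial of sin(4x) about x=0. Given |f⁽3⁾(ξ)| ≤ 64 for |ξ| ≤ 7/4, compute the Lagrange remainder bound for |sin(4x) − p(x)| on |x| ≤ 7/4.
343/6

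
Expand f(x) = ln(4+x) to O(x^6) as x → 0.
log(4) + x/4 - x**2/32 + x**3/192 - x**4/1024 + x**5/5120 + O(x**6)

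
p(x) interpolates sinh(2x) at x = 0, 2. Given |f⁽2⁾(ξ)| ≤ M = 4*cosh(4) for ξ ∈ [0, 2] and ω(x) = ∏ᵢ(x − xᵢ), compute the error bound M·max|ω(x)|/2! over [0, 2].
2*cosh(4)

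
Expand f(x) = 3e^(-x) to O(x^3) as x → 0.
3 - 3*x + 3*x**2/2 + O(x**3)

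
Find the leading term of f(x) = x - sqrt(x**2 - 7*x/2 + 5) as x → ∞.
7/4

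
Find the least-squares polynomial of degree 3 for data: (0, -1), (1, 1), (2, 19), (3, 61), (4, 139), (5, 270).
-83/63 + (41/54)x + (115/252)x² + (221/108)x³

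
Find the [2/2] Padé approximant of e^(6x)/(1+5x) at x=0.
(78*x**2/11 + 43*x/11 + 1)/(-97*x**2/11 + 32*x/11 + 1)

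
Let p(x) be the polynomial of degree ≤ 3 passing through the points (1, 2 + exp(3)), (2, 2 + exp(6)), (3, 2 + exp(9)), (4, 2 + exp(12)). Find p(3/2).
-5*exp(9)/16 + 2 + 5*exp(3)/16 + 15*exp(6)/16 + exp(12)/16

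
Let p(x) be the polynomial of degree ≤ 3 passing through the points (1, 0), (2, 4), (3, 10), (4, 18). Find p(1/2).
-5/4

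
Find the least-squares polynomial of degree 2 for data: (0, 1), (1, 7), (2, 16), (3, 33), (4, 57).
52/35 + (43/35)x + (22/7)x²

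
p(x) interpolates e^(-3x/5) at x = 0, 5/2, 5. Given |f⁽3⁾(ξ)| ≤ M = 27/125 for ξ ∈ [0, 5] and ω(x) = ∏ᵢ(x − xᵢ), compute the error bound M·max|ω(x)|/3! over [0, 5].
sqrt(3)/8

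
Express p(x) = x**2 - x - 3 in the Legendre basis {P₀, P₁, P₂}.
(-8/3)P₀ - P₁ + (2/3)P₂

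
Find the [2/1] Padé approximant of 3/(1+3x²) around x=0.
3 - 9*x**2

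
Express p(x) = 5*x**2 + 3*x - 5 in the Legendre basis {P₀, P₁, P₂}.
(-10/3)P₀ + (3)P₁ + (10/3)P₂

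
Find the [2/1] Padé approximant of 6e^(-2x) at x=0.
(4*x**2 - 8*x + 6)/(2*x/3 + 1)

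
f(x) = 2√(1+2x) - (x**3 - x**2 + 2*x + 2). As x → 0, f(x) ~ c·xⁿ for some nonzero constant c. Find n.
4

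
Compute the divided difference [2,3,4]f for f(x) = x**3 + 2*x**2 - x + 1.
11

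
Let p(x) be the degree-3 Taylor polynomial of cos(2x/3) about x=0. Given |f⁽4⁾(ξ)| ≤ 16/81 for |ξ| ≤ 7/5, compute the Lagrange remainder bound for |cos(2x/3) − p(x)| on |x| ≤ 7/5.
4802/151875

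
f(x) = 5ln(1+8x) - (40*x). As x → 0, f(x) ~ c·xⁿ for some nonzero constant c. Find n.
2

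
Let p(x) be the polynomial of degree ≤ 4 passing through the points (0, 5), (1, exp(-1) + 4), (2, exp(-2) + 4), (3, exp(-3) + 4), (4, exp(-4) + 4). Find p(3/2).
(-20*e + 3 + 90*exp(2) + 60*exp(3) + 507*exp(4))*exp(-4)/128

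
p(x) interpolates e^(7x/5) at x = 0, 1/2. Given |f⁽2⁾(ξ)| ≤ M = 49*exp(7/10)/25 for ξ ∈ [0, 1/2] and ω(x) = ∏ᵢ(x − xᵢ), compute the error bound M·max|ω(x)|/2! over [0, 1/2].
49*exp(7/10)/800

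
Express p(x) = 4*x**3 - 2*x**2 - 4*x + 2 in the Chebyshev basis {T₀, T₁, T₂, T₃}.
T₀ - T₁ - T₂ + T₃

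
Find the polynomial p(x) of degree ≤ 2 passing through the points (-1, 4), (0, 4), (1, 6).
x**2 + x + 4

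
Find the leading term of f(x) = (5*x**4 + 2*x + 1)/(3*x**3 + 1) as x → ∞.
5*x/3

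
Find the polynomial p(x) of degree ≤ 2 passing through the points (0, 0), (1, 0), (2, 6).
3*x**2 - 3*x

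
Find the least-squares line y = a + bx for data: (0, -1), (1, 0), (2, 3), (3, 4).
a = -6/5, b = 9/5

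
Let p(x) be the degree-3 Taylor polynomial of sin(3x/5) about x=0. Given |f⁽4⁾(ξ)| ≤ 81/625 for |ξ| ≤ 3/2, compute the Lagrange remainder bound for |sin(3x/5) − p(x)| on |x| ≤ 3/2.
2187/80000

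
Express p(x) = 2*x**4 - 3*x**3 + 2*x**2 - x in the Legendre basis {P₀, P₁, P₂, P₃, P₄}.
(16/15)P₀ + (-14/5)P₁ + (52/21)P₂ + (-6/5)P₃ + (16/35)P₄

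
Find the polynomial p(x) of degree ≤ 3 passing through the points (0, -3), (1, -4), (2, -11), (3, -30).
-x**3 - 3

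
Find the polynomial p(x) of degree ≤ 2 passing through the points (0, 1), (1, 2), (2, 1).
-x**2 + 2*x + 1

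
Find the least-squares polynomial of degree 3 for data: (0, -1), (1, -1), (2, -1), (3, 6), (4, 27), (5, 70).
-65/63 + (1007/378)x + (-947/252)x² + (131/108)x³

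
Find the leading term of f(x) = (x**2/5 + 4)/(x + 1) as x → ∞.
x/5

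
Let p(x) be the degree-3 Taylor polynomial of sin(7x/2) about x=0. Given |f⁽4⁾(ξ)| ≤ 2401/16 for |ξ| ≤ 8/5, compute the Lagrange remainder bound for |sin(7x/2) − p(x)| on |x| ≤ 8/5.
76832/1875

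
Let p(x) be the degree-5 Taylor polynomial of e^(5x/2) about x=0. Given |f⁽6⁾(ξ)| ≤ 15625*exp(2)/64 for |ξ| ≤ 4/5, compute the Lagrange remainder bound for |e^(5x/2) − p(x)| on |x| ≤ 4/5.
4*exp(2)/45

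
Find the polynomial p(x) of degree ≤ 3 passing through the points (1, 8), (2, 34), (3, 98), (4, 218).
3*x**3 + x**2 + 2*x + 2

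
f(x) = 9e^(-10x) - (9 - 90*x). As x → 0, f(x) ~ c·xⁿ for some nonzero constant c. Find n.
2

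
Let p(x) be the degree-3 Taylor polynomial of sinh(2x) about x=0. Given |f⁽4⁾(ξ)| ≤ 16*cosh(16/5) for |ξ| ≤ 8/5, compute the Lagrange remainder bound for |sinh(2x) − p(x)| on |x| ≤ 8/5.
8192*cosh(16/5)/1875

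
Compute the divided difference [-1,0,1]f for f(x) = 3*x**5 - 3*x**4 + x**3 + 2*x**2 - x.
-1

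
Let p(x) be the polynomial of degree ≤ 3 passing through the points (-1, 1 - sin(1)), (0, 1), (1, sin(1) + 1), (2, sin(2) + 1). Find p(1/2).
-sin(2)/16 + 5*sin(1)/8 + 1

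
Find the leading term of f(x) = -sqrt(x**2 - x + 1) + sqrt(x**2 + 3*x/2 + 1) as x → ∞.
5/4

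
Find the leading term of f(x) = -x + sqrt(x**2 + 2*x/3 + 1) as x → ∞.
1/3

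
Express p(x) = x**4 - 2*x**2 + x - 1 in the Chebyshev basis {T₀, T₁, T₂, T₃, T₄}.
(-13/8)T₀ + T₁ + (-1/2)T₂ + (1/8)T₄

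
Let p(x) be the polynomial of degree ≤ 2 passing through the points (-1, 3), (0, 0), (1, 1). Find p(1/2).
0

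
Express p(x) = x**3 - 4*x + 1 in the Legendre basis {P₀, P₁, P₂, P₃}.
P₀ + (-17/5)P₁ + (2/5)P₃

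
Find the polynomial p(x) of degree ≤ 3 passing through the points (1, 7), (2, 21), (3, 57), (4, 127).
2*x**3 - x**2 + 3*x + 3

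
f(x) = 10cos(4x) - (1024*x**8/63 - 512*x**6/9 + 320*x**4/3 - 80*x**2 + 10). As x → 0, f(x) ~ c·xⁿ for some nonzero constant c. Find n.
10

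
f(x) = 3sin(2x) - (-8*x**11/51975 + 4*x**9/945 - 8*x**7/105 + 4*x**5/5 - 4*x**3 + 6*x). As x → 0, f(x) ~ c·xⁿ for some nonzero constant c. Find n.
13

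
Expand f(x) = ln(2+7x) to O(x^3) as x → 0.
log(2) + 7*x/2 - 49*x**2/8 + O(x**3)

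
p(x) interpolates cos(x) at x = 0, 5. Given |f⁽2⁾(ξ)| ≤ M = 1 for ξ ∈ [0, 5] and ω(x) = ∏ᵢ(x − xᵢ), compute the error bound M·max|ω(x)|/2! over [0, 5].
25/8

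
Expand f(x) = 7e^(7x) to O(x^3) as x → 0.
7 + 49*x + 343*x**2/2 + O(x**3)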